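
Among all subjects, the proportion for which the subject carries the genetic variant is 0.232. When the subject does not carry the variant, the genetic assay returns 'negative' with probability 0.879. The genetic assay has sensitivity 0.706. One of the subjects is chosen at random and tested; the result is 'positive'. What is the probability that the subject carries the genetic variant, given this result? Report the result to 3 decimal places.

P(H | E) ≈ 0.638

Let H be the event that the subject carries the genetic variant. P(H) = 0.232, so P(¬H) = 0.768. With E the 'positive' result, P(E|H) = 0.706 and P(E|¬H) = 0.121.
P(E) = 0.706·0.232 + 0.121·0.768 = 0.16379 + 0.092928 = 0.25672.
By Bayes' theorem, P(H|E) = 0.16379 / 0.25672 = 0.638.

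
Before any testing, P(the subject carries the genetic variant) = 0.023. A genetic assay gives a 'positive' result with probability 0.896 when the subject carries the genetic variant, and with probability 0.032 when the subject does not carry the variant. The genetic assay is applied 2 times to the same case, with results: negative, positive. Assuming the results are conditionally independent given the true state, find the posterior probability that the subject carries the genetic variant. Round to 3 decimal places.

Let H be the event that the subject carries the genetic variant; start with P(H) = 0.023. P('positive'|H) = 0.896, P('positive'|¬H) = 0.032.
Update on result 1 ('negative'): P(H) ← 0.104·0.0230 / (0.104·0.0230 + 0.968·0.9770) = 0.0023920/0.94813 = 0.0025.
Update on result 2 ('positive'): P(H) ← 0.896·0.0025 / (0.896·0.0025 + 0.032·0.9975) = 0.0022605/0.034180 = 0.0661.

Posterior P(H) ≈ 0.066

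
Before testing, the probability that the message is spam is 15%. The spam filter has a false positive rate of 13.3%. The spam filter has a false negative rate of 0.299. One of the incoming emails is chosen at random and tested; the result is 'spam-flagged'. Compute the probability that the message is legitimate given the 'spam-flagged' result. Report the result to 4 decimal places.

Let H be the event that the message is spam. P(H) = 0.15, so P(¬H) = 0.85. With E the 'spam-flagged' result, P(E|H) = 0.701 and P(E|¬H) = 0.133.
P(E) = 0.701·0.15 + 0.133·0.85 = 0.10515 + 0.11305 = 0.21820.
By Bayes' theorem, P(H|E) = 0.10515 / 0.21820 = 0.4819. Hence P(¬H|E) = 1 − 0.4819 = 0.5181.

P(¬H | E) ≈ 0.5181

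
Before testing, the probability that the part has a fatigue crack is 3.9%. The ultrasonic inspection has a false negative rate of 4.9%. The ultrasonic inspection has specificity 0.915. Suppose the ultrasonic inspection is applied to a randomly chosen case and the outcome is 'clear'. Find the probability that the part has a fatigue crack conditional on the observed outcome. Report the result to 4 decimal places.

P(H | E) ≈ 0.0022

Write H for 'the part has a fatigue crack'. Prior odds H:¬H = 0.039/0.961 = 0.040583. For the 'clear' outcome, the likelihood ratio is 0.049/0.915 = 0.053552.
Posterior odds = 0.040583 × 0.053552 = 0.0021733, so P(H|E) = 0.0021733/(1+0.0021733) = 0.0022.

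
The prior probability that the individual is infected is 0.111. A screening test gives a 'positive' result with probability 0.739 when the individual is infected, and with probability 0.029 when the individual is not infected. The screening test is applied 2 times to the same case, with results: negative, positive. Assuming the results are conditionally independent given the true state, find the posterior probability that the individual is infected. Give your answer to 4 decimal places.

Let H be the event that the individual is infected; start with P(H) = 0.111. P('positive'|H) = 0.739, P('positive'|¬H) = 0.029.
Update on result 1 ('negative'): P(H) ← 0.261·0.1110 / (0.261·0.1110 + 0.971·0.8890) = 0.028971/0.89219 = 0.0325.
Update on result 2 ('positive'): P(H) ← 0.739·0.0325 / (0.739·0.0325 + 0.029·0.9675) = 0.023997/0.052055 = 0.4610.

Posterior P(H) ≈ 0.4610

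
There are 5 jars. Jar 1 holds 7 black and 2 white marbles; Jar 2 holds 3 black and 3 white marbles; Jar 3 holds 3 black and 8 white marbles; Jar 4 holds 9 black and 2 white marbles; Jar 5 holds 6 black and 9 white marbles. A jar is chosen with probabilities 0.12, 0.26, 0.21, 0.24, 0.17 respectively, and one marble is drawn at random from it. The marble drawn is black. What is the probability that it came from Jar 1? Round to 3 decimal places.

Posterior probability ≈ 0.171

Tabulate prior·likelihood by source: [1] prior 0.12, lik 0.7778, product 0.09333; [2] prior 0.26, lik 0.5, product 0.1300; [3] prior 0.21, lik 0.2727, product 0.05727; [4] prior 0.24, lik 0.8182, product 0.1964; [5] prior 0.17, lik 0.4, product 0.06800.
Normalizing constant = 0.54497; the posterior for Jar 1 is its product over the sum, 0.09333/0.54497 = 0.171.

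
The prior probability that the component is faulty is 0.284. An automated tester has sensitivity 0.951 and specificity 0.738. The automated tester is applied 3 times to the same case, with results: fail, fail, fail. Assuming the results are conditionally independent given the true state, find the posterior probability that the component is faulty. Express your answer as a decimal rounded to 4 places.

Posterior P(H) ≈ 0.9499

Let H be the event that the component is faulty; start with P(H) = 0.284. P('fail'|H) = 0.951, P('fail'|¬H) = 0.262.
Update on result 1 ('fail'): P(H) ← 0.951·0.2840 / (0.951·0.2840 + 0.262·0.7160) = 0.27008/0.45768 = 0.5901.
Update on result 2 ('fail'): P(H) ← 0.951·0.5901 / (0.951·0.5901 + 0.262·0.4099) = 0.56120/0.66859 = 0.8394.
Update on result 3 ('fail'): P(H) ← 0.951·0.8394 / (0.951·0.8394 + 0.262·0.1606) = 0.79825/0.84033 = 0.9499.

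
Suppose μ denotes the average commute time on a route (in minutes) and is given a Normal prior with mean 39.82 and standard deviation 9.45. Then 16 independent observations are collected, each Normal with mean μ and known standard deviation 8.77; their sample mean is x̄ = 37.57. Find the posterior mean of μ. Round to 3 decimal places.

Posterior mean ≈ 37.685

Prior precision 1/τ₀² = 1/9.45² = 0.0111979; data precision n/σ² = 16/8.77² = 0.208028.
Posterior precision = 0.0111979 + 0.208028 = 0.219225.
Posterior mean = (0.0111979·39.82 + 0.208028·37.57) / 0.219225 = 37.685.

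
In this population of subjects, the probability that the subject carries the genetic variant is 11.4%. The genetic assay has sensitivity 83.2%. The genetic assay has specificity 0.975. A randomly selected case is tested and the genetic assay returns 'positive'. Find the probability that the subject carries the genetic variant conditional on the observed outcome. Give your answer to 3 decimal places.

Write H for 'the subject carries the genetic variant'. Prior odds H:¬H = 0.114/0.886 = 0.12867. For the 'positive' outcome, the likelihood ratio is 0.832/0.025 = 33.280.
Posterior odds = 0.12867 × 33.280 = 4.2821, so P(H|E) = 4.2821/(1+4.2821) = 0.811.

P(H | E) ≈ 0.811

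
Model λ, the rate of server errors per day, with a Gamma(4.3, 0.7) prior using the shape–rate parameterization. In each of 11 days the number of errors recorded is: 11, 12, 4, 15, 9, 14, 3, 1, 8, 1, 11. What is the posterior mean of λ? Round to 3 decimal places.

The Poisson likelihood adds the total count to the shape and the number of exposure periods to the rate. Here ∑xᵢ = 89 and n = 11, so shape 4.3→93.3 and rate 0.7→11.7.
E[λ | data] = 93.3/11.7 = 7.974.

Posterior mean ≈ 7.974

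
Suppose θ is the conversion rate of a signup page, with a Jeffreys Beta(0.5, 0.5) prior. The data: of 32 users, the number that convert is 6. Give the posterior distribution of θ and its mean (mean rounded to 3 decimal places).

Posterior: Beta(6.5, 26.5); mean ≈ 0.197

Observing 6 successes and 26 failures updates Beta(0.5, 0.5) by adding the success and failure counts to the two shape parameters: α = 0.5+6 = 6.5, β = 0.5+26 = 26.5.
E[θ | data] = 6.5/(6.5+26.5) = 0.197.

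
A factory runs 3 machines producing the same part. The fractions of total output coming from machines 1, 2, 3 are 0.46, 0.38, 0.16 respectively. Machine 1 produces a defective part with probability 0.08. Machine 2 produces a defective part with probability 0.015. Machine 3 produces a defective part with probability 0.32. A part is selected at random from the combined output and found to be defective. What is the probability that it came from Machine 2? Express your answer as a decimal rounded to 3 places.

Posterior probability ≈ 0.061

Tabulate prior·likelihood by source: [1] prior 0.46, lik 0.08, product 0.03680; [2] prior 0.38, lik 0.015, product 0.005700; [3] prior 0.16, lik 0.32, product 0.05120.
Normalizing constant = 0.093700; the posterior for Machine 2 is its product over the sum, 0.005700/0.093700 = 0.061.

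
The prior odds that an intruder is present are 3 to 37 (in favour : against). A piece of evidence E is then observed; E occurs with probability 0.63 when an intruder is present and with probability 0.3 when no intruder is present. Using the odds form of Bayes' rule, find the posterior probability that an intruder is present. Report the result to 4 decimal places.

Posterior probability ≈ 0.1455

Prior odds = 3/37 = 0.081081.
Likelihood ratio for E = 0.63/0.3 = 2.1000.
Posterior odds = prior odds × LR = 0.17027.
Posterior probability = odds/(1+odds) = 0.17027/1.1703 = 0.1455.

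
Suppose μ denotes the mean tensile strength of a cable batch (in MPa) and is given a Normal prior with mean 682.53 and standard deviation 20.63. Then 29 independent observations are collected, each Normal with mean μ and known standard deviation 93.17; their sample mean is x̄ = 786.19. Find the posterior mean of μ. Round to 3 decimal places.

Prior precision 1/τ₀² = 1/20.63² = 0.00234964; data precision n/σ² = 29/93.17² = 0.00334076.
Posterior precision = 0.00234964 + 0.00334076 = 0.00569041.
Posterior mean = (0.00234964·682.53 + 0.00334076·786.19) / 0.00569041 = 743.387.

Posterior mean ≈ 743.387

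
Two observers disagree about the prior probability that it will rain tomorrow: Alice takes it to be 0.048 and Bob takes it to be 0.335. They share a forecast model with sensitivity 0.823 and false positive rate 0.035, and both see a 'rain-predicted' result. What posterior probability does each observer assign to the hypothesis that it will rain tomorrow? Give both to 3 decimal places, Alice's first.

Alice: 0.542; Bob: 0.922

The likelihood ratio for a 'rain-predicted' result is 0.823/0.035 = 23.514.
Alice: prior odds 0.048/0.952 = 0.050420; posterior odds 1.1856; posterior probability 0.542.
Bob: prior odds 0.335/0.665 = 0.50376; posterior odds 11.846; posterior probability 0.922.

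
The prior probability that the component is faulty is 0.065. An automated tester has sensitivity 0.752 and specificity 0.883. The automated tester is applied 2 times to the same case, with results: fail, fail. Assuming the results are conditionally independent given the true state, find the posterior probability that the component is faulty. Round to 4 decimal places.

Let H be the event that the component is faulty; start with P(H) = 0.065. P('fail'|H) = 0.752, P('fail'|¬H) = 0.117.
Update on result 1 ('fail'): P(H) ← 0.752·0.0650 / (0.752·0.0650 + 0.117·0.9350) = 0.048880/0.15827 = 0.3088.
Update on result 2 ('fail'): P(H) ← 0.752·0.3088 / (0.752·0.3088 + 0.117·0.6912) = 0.23224/0.31311 = 0.7417.

Posterior P(H) ≈ 0.7417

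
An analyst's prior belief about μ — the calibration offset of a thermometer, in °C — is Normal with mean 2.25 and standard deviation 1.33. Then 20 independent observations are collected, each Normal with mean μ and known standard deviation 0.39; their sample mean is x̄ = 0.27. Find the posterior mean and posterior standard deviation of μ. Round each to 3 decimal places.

Prior precision 1/τ₀² = 1/1.33² = 0.565323; data precision n/σ² = 20/0.39² = 131.492.
Posterior precision = 0.565323 + 131.492 = 132.058, giving posterior SD = 1/√132.058 = 0.087.
Posterior mean = (0.565323·2.25 + 131.492·0.27) / 132.058 = 0.278.

Posterior mean ≈ 0.278; posterior SD ≈ 0.087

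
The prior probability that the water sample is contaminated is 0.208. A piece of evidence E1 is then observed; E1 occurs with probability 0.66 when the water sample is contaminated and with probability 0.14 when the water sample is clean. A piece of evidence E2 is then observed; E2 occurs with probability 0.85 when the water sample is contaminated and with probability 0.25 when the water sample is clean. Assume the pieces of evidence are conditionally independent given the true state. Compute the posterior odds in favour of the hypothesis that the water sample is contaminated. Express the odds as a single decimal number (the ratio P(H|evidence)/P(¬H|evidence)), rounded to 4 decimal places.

Prior odds = 0.208/(1−0.208) = 0.26263.
Likelihood ratio for E1 = 0.66/0.14 = 4.7143.
Likelihood ratio for E2 = 0.85/0.25 = 3.4000.
Posterior odds = prior odds × LR₁ × LR₂ = 4.2095.

Posterior odds ≈ 4.2095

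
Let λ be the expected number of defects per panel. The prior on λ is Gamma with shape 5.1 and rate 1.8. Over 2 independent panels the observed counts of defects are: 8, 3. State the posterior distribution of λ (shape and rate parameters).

Posterior: Gamma(shape=16.1, rate=3.8)

Total count ∑xᵢ = 11 over n = 2 panels.
Gamma is conjugate to the Poisson likelihood: posterior is Gamma(shape = 5.1+11 = 16.1, rate = 1.8+2 = 3.8).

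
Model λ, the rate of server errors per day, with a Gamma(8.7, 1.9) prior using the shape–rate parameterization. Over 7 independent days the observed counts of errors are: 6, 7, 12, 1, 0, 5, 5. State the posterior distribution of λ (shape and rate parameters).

Posterior: Gamma(shape=44.7, rate=8.9)

Total count ∑xᵢ = 36 over n = 7 days.
Gamma is conjugate to the Poisson likelihood: posterior is Gamma(shape = 8.7+36 = 44.7, rate = 1.9+7 = 8.9).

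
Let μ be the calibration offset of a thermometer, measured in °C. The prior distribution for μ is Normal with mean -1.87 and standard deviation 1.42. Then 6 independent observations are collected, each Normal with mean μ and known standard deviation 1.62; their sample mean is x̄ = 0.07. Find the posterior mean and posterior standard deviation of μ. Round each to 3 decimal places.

Posterior mean ≈ -0.276; posterior SD ≈ 0.600

With known σ, the Normal prior is conjugate. Weight on the data is w = (n/σ²)/(n/σ² + 1/τ₀²) = 2.28624/(2.28624+0.495933) = 0.82175.
Posterior mean = w·x̄ + (1−w)·μ₀ = 0.82175·0.07 + 0.17825·-1.87 = -0.276. Posterior variance = 1/(2.28624+0.495933) = 0.359432, so SD = 0.600.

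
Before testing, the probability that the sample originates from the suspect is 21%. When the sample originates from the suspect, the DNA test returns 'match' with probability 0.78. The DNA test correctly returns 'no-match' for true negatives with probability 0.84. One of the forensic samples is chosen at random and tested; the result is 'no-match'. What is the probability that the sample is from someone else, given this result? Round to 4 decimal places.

Let H be the event that the sample originates from the suspect. P(H) = 0.21, so P(¬H) = 0.79. With E the 'no-match' result, P(E|H) = 0.22 and P(E|¬H) = 0.84.
P(E) = 0.22·0.21 + 0.84·0.79 = 0.046200 + 0.66360 = 0.70980.
By Bayes' theorem, P(H|E) = 0.046200 / 0.70980 = 0.0651. Hence P(¬H|E) = 1 − 0.0651 = 0.9349.

P(¬H | E) ≈ 0.9349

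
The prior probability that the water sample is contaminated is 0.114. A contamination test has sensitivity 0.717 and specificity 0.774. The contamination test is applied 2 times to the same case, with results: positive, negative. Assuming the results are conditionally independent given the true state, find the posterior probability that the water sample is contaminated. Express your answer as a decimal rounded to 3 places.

Posterior P(H) ≈ 0.130

With H the event that the water sample is contaminated, the joint likelihood of the observed sequence is P(data|H) = 0.717·0.283 = 0.20291 and P(data|¬H) = 0.226·0.774 = 0.17492.
Bayes: P(H|data) = 0.114·0.20291 / (0.114·0.20291 + 0.886·0.17492) = 0.023132/0.17811 = 0.1299.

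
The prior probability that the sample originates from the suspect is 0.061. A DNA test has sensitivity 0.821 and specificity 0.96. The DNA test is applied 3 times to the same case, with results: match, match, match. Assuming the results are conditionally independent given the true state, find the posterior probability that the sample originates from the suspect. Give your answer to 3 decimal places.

Posterior P(H) ≈ 0.998

Let H be the event that the sample originates from the suspect; start with P(H) = 0.061. P('match'|H) = 0.821, P('match'|¬H) = 0.04.
Update on result 1 ('match'): P(H) ← 0.821·0.0610 / (0.821·0.0610 + 0.04·0.9390) = 0.050081/0.087641 = 0.5714.
Update on result 2 ('match'): P(H) ← 0.821·0.5714 / (0.821·0.5714 + 0.04·0.4286) = 0.46915/0.48629 = 0.9647.
Update on result 3 ('match'): P(H) ← 0.821·0.9647 / (0.821·0.9647 + 0.04·0.0353) = 0.79206/0.79347 = 0.9982.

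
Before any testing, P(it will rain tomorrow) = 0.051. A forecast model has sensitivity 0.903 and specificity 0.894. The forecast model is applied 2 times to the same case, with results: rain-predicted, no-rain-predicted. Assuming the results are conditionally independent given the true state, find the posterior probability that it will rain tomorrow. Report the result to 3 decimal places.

Let H be the event that it will rain tomorrow; start with P(H) = 0.051. P('rain-predicted'|H) = 0.903, P('rain-predicted'|¬H) = 0.106.
Update on result 1 ('rain-predicted'): P(H) ← 0.903·0.0510 / (0.903·0.0510 + 0.106·0.9490) = 0.046053/0.14665 = 0.3140.
Update on result 2 ('no-rain-predicted'): P(H) ← 0.097·0.3140 / (0.097·0.3140 + 0.894·0.6860) = 0.030462/0.64371 = 0.0473.

Posterior P(H) ≈ 0.047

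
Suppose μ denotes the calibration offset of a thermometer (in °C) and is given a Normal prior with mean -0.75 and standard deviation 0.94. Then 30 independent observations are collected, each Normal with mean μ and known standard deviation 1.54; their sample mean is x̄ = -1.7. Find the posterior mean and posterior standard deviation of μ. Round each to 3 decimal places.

Posterior mean ≈ -1.622; posterior SD ≈ 0.269

Prior precision 1/τ₀² = 1/0.94² = 1.13173; data precision n/σ² = 30/1.54² = 12.6497.
Posterior precision = 1.13173 + 12.6497 = 13.7814, giving posterior SD = 1/√13.7814 = 0.269.
Posterior mean = (1.13173·-0.75 + 12.6497·-1.7) / 13.7814 = -1.622.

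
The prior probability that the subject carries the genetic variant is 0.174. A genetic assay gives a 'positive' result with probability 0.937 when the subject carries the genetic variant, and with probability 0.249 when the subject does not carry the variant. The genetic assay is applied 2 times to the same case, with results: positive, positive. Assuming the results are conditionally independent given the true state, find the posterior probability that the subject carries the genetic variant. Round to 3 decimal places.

Posterior P(H) ≈ 0.749

Let H be the event that the subject carries the genetic variant; start with P(H) = 0.174. P('positive'|H) = 0.937, P('positive'|¬H) = 0.249.
Update on result 1 ('positive'): P(H) ← 0.937·0.1740 / (0.937·0.1740 + 0.249·0.8260) = 0.16304/0.36871 = 0.4422.
Update on result 2 ('positive'): P(H) ← 0.937·0.4422 / (0.937·0.4422 + 0.249·0.5578) = 0.41433/0.55322 = 0.7489.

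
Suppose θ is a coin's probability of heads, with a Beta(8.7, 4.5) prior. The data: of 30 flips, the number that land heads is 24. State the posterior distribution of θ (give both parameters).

Posterior: Beta(32.7, 10.5)

The binomial likelihood is conjugate to the Beta prior: with 24 successes and 6 failures, the posterior is Beta(8.7+24, 4.5+6) = Beta(32.7, 10.5).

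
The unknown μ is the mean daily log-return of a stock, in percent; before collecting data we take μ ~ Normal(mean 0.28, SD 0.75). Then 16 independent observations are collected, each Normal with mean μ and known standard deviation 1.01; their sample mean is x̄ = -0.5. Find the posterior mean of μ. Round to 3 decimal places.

With known σ, the Normal prior is conjugate. Weight on the data is w = (n/σ²)/(n/σ² + 1/τ₀²) = 15.6847/(15.6847+1.77778) = 0.89819.
Posterior mean = w·x̄ + (1−w)·μ₀ = 0.89819·-0.5 + 0.10181·0.28 = -0.421.

Posterior mean ≈ -0.421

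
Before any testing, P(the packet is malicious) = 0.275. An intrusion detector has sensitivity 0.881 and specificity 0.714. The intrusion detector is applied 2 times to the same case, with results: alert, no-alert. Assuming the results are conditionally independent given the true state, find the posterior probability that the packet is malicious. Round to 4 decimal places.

Posterior P(H) ≈ 0.1630

Let H be the event that the packet is malicious; start with P(H) = 0.275. P('alert'|H) = 0.881, P('alert'|¬H) = 0.286.
Update on result 1 ('alert'): P(H) ← 0.881·0.2750 / (0.881·0.2750 + 0.286·0.7250) = 0.24228/0.44962 = 0.5388.
Update on result 2 ('no-alert'): P(H) ← 0.119·0.5388 / (0.119·0.5388 + 0.714·0.4612) = 0.064122/0.39339 = 0.1630.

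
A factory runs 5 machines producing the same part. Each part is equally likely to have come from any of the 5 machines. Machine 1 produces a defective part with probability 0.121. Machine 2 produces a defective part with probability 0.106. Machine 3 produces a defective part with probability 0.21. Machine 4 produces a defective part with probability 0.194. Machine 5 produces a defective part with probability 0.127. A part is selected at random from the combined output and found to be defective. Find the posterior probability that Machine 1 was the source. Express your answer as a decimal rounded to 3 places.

Posterior probability ≈ 0.160

Tabulate prior·likelihood by source: [1] prior 0.2, lik 0.121, product 0.02420; [2] prior 0.2, lik 0.106, product 0.02120; [3] prior 0.2, lik 0.21, product 0.04200; [4] prior 0.2, lik 0.194, product 0.03880; [5] prior 0.2, lik 0.127, product 0.02540.
Normalizing constant = 0.15160; the posterior for Machine 1 is its product over the sum, 0.02420/0.15160 = 0.160.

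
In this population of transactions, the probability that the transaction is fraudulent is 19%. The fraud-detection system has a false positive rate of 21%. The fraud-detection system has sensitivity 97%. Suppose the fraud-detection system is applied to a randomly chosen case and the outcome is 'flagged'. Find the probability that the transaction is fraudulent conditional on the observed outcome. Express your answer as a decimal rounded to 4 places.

P(H | E) ≈ 0.5200

Let H be the event that the transaction is fraudulent. P(H) = 0.19, so P(¬H) = 0.81. With E the 'flagged' result, P(E|H) = 0.97 and P(E|¬H) = 0.21.
P(E) = 0.97·0.19 + 0.21·0.81 = 0.18430 + 0.17010 = 0.35440.
By Bayes' theorem, P(H|E) = 0.18430 / 0.35440 = 0.5200.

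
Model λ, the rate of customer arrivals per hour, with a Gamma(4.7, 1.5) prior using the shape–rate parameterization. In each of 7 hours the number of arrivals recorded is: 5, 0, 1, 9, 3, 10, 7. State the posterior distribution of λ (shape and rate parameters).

Posterior: Gamma(shape=39.7, rate=8.5)

The Poisson likelihood adds the total count to the shape and the number of exposure periods to the rate. Here ∑xᵢ = 35 and n = 7, so shape 4.7→39.7 and rate 1.5→8.5.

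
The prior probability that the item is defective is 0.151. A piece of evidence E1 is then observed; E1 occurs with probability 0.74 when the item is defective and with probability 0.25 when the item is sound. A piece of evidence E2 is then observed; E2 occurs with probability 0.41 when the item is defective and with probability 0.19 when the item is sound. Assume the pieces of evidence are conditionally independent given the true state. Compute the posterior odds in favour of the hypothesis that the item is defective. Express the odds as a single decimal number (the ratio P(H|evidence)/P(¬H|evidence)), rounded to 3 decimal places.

Posterior odds ≈ 1.136

Prior odds = 0.151/(1−0.151) = 0.17786.
Likelihood ratio for E1 = 0.74/0.25 = 2.9600.
Likelihood ratio for E2 = 0.41/0.19 = 2.1579.
Posterior odds = prior odds × LR₁ × LR₂ = 1.1360.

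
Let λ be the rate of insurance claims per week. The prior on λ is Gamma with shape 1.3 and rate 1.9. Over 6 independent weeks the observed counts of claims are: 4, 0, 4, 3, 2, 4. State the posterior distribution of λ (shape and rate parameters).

Posterior: Gamma(shape=18.3, rate=7.9)

Total count ∑xᵢ = 17 over n = 6 weeks.
Gamma is conjugate to the Poisson likelihood: posterior is Gamma(shape = 1.3+17 = 18.3, rate = 1.9+6 = 7.9).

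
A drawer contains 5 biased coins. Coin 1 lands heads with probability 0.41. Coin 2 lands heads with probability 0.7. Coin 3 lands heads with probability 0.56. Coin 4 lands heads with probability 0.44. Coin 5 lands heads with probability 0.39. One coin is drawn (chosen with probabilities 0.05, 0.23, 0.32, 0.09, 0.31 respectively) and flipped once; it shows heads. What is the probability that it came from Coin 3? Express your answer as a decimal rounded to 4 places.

Posterior probability ≈ 0.3438

P(heads|C1) = 0.41; P(heads|C2) = 0.7; P(heads|C3) = 0.56; P(heads|C4) = 0.44; P(heads|C5) = 0.39.
Prior × likelihood for each source: 0.05·0.41=0.02050, 0.23·0.7=0.1610, 0.32·0.56=0.1792, 0.09·0.44=0.03960, 0.31·0.39=0.1209. Summing gives P(heads) = 0.52120.
P(Coin 3 | heads) = 0.1792 / 0.52120 = 0.3438.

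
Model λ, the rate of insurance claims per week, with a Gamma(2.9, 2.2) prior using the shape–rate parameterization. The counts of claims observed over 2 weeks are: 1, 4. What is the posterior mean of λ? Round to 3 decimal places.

Posterior mean ≈ 1.881

The Poisson likelihood adds the total count to the shape and the number of exposure periods to the rate. Here ∑xᵢ = 5 and n = 2, so shape 2.9→7.9 and rate 2.2→4.2.
E[λ | data] = 7.9/4.2 = 1.881.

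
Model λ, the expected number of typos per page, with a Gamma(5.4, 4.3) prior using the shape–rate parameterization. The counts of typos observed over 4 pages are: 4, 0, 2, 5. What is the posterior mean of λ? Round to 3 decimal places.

Posterior mean ≈ 1.976

The Poisson likelihood adds the total count to the shape and the number of exposure periods to the rate. Here ∑xᵢ = 11 and n = 4, so shape 5.4→16.4 and rate 4.3→8.3.
Posterior mean = shape/rate = 16.4/8.3 = 1.976.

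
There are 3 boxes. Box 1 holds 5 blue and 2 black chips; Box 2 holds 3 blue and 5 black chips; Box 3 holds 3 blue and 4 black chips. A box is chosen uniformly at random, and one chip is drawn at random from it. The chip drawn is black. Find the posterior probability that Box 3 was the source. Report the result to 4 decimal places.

Posterior probability ≈ 0.3855

P(black|Box 1) = 0.2857; P(black|Box 2) = 0.625; P(black|Box 3) = 0.5714.
Prior × likelihood for each source: 0.333333·0.2857=0.09524, 0.333333·0.625=0.2083, 0.333333·0.5714=0.1905. Summing gives P(black) = 0.49405.
P(Box 3 | black) = 0.1905 / 0.49405 = 0.3855.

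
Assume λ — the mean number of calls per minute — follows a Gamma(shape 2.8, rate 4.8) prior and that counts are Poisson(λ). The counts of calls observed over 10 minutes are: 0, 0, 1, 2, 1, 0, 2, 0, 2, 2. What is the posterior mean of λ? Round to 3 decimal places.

The Poisson likelihood adds the total count to the shape and the number of exposure periods to the rate. Here ∑xᵢ = 10 and n = 10, so shape 2.8→12.8 and rate 4.8→14.8.
Posterior mean = shape/rate = 12.8/14.8 = 0.865.

Posterior mean ≈ 0.865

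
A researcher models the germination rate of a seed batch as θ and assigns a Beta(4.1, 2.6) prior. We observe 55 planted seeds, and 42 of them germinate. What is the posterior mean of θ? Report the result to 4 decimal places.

The binomial likelihood is conjugate to the Beta prior: with 42 successes and 13 failures, the posterior is Beta(4.1+42, 2.6+13) = Beta(46.1, 15.6).
Posterior mean = α/(α+β) = 46.1/61.7 = 0.7472.

Posterior mean ≈ 0.7472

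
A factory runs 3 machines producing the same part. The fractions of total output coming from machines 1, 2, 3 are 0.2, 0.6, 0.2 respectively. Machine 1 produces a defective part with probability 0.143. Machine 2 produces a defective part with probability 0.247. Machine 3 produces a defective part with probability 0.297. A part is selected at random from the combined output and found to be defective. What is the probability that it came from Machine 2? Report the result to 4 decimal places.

Posterior probability ≈ 0.6274

Tabulate prior·likelihood by source: [1] prior 0.2, lik 0.143, product 0.02860; [2] prior 0.6, lik 0.247, product 0.1482; [3] prior 0.2, lik 0.297, product 0.05940.
Normalizing constant = 0.23620; the posterior for Machine 2 is its product over the sum, 0.1482/0.23620 = 0.6274.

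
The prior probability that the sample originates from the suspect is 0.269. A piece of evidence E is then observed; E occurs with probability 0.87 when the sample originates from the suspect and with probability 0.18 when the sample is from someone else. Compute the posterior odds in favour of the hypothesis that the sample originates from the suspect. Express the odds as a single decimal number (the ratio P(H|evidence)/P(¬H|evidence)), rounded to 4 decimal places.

Posterior odds ≈ 1.7786

Prior odds = 0.269/(1−0.269) = 0.36799.
Likelihood ratio for E = 0.87/0.18 = 4.8333.
Posterior odds = prior odds × LR = 1.7786.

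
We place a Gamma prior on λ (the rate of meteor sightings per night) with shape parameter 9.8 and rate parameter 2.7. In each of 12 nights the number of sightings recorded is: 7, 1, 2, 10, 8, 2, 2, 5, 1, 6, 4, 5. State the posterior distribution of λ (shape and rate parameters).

Posterior: Gamma(shape=62.8, rate=14.7)

The Poisson likelihood adds the total count to the shape and the number of exposure periods to the rate. Here ∑xᵢ = 53 and n = 12, so shape 9.8→62.8 and rate 2.7→14.7.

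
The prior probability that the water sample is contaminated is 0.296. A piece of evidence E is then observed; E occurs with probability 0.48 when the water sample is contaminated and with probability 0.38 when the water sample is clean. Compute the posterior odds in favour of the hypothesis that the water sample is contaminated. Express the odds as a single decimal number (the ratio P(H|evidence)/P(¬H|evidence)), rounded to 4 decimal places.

Posterior odds ≈ 0.5311

Prior odds = 0.296/(1−0.296) = 0.42045. In log-odds, ln(0.42045) = -0.86642.
Add log likelihood ratio: ln(1.2632) = 0.23361.
Posterior log-odds = -0.63280, so posterior odds = exp(-0.63280) = 0.53110.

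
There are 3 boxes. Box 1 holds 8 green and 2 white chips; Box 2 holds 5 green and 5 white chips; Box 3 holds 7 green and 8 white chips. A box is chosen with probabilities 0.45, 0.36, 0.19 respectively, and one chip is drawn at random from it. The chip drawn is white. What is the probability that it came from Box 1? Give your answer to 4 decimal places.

Tabulate prior·likelihood by source: [1] prior 0.45, lik 0.2, product 0.09000; [2] prior 0.36, lik 0.5, product 0.1800; [3] prior 0.19, lik 0.5333, product 0.1013.
Normalizing constant = 0.37133; the posterior for Box 1 is its product over the sum, 0.09000/0.37133 = 0.2424.

Posterior probability ≈ 0.2424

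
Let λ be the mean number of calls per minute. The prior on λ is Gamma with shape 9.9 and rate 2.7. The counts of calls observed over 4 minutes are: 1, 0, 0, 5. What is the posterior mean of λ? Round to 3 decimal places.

Posterior mean ≈ 2.373

Total count ∑xᵢ = 6 over n = 4 minutes.
Gamma is conjugate to the Poisson likelihood: posterior is Gamma(shape = 9.9+6 = 15.9, rate = 2.7+4 = 6.7).
E[λ | data] = 15.9/6.7 = 2.373.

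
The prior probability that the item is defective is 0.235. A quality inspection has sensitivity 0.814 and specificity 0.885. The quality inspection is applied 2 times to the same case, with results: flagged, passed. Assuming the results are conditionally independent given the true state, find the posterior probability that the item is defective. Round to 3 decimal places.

With H the event that the item is defective, the joint likelihood of the observed sequence is P(data|H) = 0.814·0.186 = 0.15140 and P(data|¬H) = 0.115·0.885 = 0.10178.
Bayes: P(H|data) = 0.235·0.15140 / (0.235·0.15140 + 0.765·0.10178) = 0.035580/0.11344 = 0.3137.

Posterior P(H) ≈ 0.314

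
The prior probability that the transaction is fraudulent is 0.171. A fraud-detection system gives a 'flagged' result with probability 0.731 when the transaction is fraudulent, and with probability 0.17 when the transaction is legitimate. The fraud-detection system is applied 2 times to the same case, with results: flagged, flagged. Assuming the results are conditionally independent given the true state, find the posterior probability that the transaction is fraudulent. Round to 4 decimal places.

Posterior P(H) ≈ 0.7923

Let H be the event that the transaction is fraudulent; start with P(H) = 0.171. P('flagged'|H) = 0.731, P('flagged'|¬H) = 0.17.
Update on result 1 ('flagged'): P(H) ← 0.731·0.1710 / (0.731·0.1710 + 0.17·0.8290) = 0.12500/0.26593 = 0.4701.
Update on result 2 ('flagged'): P(H) ← 0.731·0.4701 / (0.731·0.4701 + 0.17·0.5299) = 0.34361/0.43370 = 0.7923.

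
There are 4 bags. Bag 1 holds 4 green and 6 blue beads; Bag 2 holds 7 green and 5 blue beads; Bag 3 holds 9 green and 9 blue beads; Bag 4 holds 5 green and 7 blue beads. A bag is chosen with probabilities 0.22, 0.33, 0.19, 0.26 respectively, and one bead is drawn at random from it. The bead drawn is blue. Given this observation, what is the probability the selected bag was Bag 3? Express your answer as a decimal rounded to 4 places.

Posterior probability ≈ 0.1840

P(blue|Bag 1) = 0.6; P(blue|Bag 2) = 0.4167; P(blue|Bag 3) = 0.5; P(blue|Bag 4) = 0.5833.
Prior × likelihood for each source: 0.22·0.6=0.1320, 0.33·0.4167=0.1375, 0.19·0.5=0.09500, 0.26·0.5833=0.1517. Summing gives P(blue) = 0.51617.
P(Bag 3 | blue) = 0.09500 / 0.51617 = 0.1840.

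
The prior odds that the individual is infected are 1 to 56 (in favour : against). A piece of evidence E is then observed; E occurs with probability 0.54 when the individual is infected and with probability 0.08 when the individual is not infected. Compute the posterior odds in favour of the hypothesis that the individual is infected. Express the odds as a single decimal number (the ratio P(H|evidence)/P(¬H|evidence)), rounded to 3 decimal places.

Prior odds = 1/56 = 0.017857. In log-odds, ln(0.017857) = -4.0254.
Add log likelihood ratio: ln(6.7500) = 1.9095.
Posterior log-odds = -2.1158, so posterior odds = exp(-2.1158) = 0.12054.

Posterior odds ≈ 0.121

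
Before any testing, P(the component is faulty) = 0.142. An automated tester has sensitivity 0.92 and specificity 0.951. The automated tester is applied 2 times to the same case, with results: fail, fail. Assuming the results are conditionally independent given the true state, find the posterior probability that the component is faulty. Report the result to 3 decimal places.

Let H be the event that the component is faulty; start with P(H) = 0.142. P('fail'|H) = 0.92, P('fail'|¬H) = 0.049.
Update on result 1 ('fail'): P(H) ← 0.92·0.1420 / (0.92·0.1420 + 0.049·0.8580) = 0.13064/0.17268 = 0.7565.
Update on result 2 ('fail'): P(H) ← 0.92·0.7565 / (0.92·0.7565 + 0.049·0.2435) = 0.69601/0.70794 = 0.9831.

Posterior P(H) ≈ 0.983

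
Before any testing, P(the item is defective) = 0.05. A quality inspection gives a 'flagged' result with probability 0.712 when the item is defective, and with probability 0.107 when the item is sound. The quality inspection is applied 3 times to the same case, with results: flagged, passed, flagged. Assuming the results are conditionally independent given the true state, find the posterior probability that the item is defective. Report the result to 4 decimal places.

Posterior P(H) ≈ 0.4291

With H the event that the item is defective, the joint likelihood of the observed sequence is P(data|H) = 0.712·0.288·0.712 = 0.14600 and P(data|¬H) = 0.107·0.893·0.107 = 0.010224.
Bayes: P(H|data) = 0.05·0.14600 / (0.05·0.14600 + 0.95·0.010224) = 0.0073000/0.017013 = 0.4291.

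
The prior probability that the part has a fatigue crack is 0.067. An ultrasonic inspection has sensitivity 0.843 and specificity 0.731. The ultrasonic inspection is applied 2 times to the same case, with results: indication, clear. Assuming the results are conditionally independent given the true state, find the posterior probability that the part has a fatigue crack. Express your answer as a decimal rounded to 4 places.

With H the event that the part has a fatigue crack, the joint likelihood of the observed sequence is P(data|H) = 0.843·0.157 = 0.13235 and P(data|¬H) = 0.269·0.731 = 0.19664.
Bayes: P(H|data) = 0.067·0.13235 / (0.067·0.13235 + 0.933·0.19664) = 0.0088675/0.19233 = 0.0461.

Posterior P(H) ≈ 0.0461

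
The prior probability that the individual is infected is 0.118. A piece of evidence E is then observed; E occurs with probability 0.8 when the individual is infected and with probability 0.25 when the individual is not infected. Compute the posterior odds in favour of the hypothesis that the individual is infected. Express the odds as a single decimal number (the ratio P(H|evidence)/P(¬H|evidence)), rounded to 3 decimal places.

Prior odds = 0.118/(1−0.118) = 0.13379. In log-odds, ln(0.13379) = -2.0115.
Add log likelihood ratio: ln(3.2000) = 1.1632.
Posterior log-odds = -0.84836, so posterior odds = exp(-0.84836) = 0.42812.

Posterior odds ≈ 0.428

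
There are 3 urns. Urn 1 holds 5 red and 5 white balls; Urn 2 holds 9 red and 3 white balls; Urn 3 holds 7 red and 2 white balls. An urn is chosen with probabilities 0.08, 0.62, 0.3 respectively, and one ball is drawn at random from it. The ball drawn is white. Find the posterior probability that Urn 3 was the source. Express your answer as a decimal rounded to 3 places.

Posterior probability ≈ 0.255

P(white|Urn 1) = 0.5; P(white|Urn 2) = 0.25; P(white|Urn 3) = 0.2222.
Prior × likelihood for each source: 0.08·0.5=0.04000, 0.62·0.25=0.1550, 0.3·0.2222=0.06667. Summing gives P(white) = 0.26167.
P(Urn 3 | white) = 0.06667 / 0.26167 = 0.255.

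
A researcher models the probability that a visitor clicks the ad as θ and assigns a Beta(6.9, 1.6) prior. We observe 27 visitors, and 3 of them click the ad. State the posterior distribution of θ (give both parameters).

Posterior: Beta(9.9, 25.6)

Observing 3 successes and 24 failures updates Beta(6.9, 1.6) by adding the success and failure counts to the two shape parameters: α = 6.9+3 = 9.9, β = 1.6+24 = 25.6.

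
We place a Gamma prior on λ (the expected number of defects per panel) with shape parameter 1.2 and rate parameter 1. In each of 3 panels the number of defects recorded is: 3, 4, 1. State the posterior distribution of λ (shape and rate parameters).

Total count ∑xᵢ = 8 over n = 3 panels.
Gamma is conjugate to the Poisson likelihood: posterior is Gamma(shape = 1.2+8 = 9.2, rate = 1+3 = 4).

Posterior: Gamma(shape=9.2, rate=4)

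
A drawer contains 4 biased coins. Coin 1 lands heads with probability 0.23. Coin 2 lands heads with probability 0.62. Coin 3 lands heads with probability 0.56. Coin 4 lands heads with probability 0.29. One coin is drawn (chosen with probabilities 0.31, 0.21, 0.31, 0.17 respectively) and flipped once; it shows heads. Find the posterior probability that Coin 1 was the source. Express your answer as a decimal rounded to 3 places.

Posterior probability ≈ 0.168

Tabulate prior·likelihood by source: [1] prior 0.31, lik 0.23, product 0.07130; [2] prior 0.21, lik 0.62, product 0.1302; [3] prior 0.31, lik 0.56, product 0.1736; [4] prior 0.17, lik 0.29, product 0.04930.
Normalizing constant = 0.42440; the posterior for Coin 1 is its product over the sum, 0.07130/0.42440 = 0.168.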